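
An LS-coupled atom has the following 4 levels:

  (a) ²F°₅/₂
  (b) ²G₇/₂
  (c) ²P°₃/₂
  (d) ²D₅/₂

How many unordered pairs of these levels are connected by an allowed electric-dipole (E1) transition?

(a)–(b): allowed.
(a)–(c): forbidden (parity, ΔL).
(a)–(d): allowed.
(b)–(c): forbidden (ΔL, ΔJ).
(b)–(d): forbidden (parity, ΔL).
(c)–(d): allowed.
Allowed pairs: 3 of 6.

3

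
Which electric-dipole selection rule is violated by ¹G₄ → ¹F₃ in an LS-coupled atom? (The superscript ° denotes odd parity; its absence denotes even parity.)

Initial level: S=0, L=4, J=4, parity even. Final level: S=0, L=3, J=3, parity even.
Parity must change: even → even — fails.
ΔS = 0: S: 0 → 0 — ok.
ΔL = 0, ±1 (not L=0↔0): L: 4 → 3, ΔL = -1 — ok.
ΔJ = 0, ±1 (not J=0↔0): J: 4 → 3, ΔJ = -1 — ok.

parity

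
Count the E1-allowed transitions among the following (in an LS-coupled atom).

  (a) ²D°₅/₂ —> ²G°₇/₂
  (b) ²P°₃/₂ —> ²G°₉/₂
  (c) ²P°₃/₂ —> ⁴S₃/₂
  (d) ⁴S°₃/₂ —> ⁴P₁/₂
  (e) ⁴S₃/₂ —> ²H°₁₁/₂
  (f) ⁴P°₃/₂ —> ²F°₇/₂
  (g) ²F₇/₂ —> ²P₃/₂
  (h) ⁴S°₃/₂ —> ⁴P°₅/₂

1

(a) forbidden (parity, ΔL fail)
(b) forbidden (parity, ΔL, ΔJ fail)
(c) forbidden (ΔS fails)
(d) allowed
(e) forbidden (ΔS, ΔL, ΔJ fail)
(f) forbidden (parity, ΔS, ΔL, ΔJ fail)
(g) forbidden (parity, ΔL, ΔJ fail)
(h) forbidden (parity fails)
Total allowed: 1 of 8.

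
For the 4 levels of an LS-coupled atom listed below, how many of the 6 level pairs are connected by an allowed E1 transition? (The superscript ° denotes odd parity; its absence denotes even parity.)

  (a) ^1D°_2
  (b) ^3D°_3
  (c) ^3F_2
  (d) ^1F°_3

1

(a)–(b): forbidden (parity, ΔS).
(a)–(c): forbidden (ΔS).
(a)–(d): forbidden (parity).
(b)–(c): allowed.
(b)–(d): forbidden (parity, ΔS).
(c)–(d): forbidden (ΔS).
Allowed pairs: 1 of 6.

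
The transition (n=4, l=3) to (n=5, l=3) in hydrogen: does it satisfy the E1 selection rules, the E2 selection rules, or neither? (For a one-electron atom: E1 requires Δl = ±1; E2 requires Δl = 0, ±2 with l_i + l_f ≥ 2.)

E2

Δl = 3 − 3 = +0; l_i + l_f = 6.
E1 (Δl = ±1): not satisfied.
E2 (Δl = 0,±2, l_i+l_f ≥ 2): satisfied.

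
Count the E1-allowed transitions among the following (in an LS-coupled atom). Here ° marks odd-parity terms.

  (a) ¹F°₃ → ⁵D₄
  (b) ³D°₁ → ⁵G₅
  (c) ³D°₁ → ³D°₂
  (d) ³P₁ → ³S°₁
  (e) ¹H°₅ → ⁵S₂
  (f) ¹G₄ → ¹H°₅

(a) forbidden (ΔS fails)
(b) forbidden (ΔS, ΔL, ΔJ fail)
(c) forbidden (parity fails)
(d) allowed
(e) forbidden (ΔS, ΔL, ΔJ fail)
(f) allowed
Total allowed: 2 of 6.

2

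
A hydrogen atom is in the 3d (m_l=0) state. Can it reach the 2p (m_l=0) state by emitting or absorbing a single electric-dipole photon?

Initial l = 2, final l = 1, so Δl = -1. E1 requires Δl = ±1: satisfied.
m_l: 0 → 0 (Δm_l = +0). |Δm_l| ≤ 1 satisfied.
All E1 selection rules are satisfied.

allowed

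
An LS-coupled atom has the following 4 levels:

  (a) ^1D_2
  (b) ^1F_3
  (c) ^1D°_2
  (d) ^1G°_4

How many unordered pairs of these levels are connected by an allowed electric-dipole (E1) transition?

3

(a)–(b): forbidden (parity).
(a)–(c): allowed.
(a)–(d): forbidden (ΔL, ΔJ).
(b)–(c): allowed.
(b)–(d): allowed.
(c)–(d): forbidden (parity, ΔL, ΔJ).
Allowed pairs: 3 of 6.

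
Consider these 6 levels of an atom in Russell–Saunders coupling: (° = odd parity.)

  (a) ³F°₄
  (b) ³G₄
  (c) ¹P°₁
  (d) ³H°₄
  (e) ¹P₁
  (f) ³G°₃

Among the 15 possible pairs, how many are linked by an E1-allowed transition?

(a)–(b): allowed.
(a)–(c): forbidden (parity, ΔS, ΔL, ΔJ).
(a)–(d): forbidden (parity, ΔL).
(a)–(e): forbidden (ΔS, ΔL, ΔJ).
(a)–(f): forbidden (parity).
(b)–(c): forbidden (ΔS, ΔL, ΔJ).
(b)–(d): allowed.
(b)–(e): forbidden (parity, ΔS, ΔL, ΔJ).
(b)–(f): allowed.
(c)–(d): forbidden (parity, ΔS, ΔL, ΔJ).
(c)–(e): allowed.
(c)–(f): forbidden (parity, ΔS, ΔL, ΔJ).
(d)–(e): forbidden (ΔS, ΔL, ΔJ).
(d)–(f): forbidden (parity).
(e)–(f): forbidden (ΔS, ΔL, ΔJ).
Allowed pairs: 4 of 15.

4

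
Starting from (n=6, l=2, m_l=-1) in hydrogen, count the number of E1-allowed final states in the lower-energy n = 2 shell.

E1 requires Δl = ±1, so l_f ∈ {1, 3}; with 0 ≤ l_f ≤ n_f−1 = 1, the allowed l_f values are {1}.
For l_f = 1: m_f ∈ {m_i−1, m_i, m_i+1} ∩ [−1, 1] = {-1, 0} → 2 states.
Total: 2.

2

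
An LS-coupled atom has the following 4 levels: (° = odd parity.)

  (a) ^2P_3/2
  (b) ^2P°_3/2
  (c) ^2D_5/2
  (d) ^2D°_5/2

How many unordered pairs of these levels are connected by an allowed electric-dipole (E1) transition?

(a)–(b): allowed.
(a)–(c): forbidden (parity).
(a)–(d): allowed.
(b)–(c): allowed.
(b)–(d): forbidden (parity).
(c)–(d): allowed.
Allowed pairs: 4 of 6.

4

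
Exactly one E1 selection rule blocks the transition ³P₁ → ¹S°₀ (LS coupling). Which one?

Initial level: S=1, L=1, J=1, parity even. Final level: S=0, L=0, J=0, parity odd.
Parity must change: even → odd — ✓.
ΔJ = 0, ±1 (not J=0↔0): J: 1 → 0, ΔJ = -1 — ✓.
ΔS = 0: S: 1 → 0 — ✗.
ΔL = 0, ±1 (not L=0↔0): L: 1 → 0, ΔL = -1 — ✓.

the ΔS = 0 rule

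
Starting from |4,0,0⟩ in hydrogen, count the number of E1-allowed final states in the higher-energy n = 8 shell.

3

E1 requires Δl = ±1, so l_f ∈ {-1, 1}; with 0 ≤ l_f ≤ n_f−1 = 7, the allowed l_f values are {1}.
For l_f = 1: m_f ∈ {m_i−1, m_i, m_i+1} ∩ [−1, 1] = {-1, 0, 1} → 3 states.
Total: 3.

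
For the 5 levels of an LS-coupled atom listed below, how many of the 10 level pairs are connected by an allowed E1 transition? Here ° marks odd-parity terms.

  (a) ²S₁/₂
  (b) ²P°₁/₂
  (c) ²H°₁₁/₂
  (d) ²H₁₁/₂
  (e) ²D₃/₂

(a)–(b): allowed.
(a)–(c): forbidden (ΔL, ΔJ).
(a)–(d): forbidden (parity, ΔL, ΔJ).
(a)–(e): forbidden (parity, ΔL).
(b)–(c): forbidden (parity, ΔL, ΔJ).
(b)–(d): forbidden (ΔL, ΔJ).
(b)–(e): allowed.
(c)–(d): allowed.
(c)–(e): forbidden (ΔL, ΔJ).
(d)–(e): forbidden (parity, ΔL, ΔJ).
Allowed pairs: 3 of 10.

3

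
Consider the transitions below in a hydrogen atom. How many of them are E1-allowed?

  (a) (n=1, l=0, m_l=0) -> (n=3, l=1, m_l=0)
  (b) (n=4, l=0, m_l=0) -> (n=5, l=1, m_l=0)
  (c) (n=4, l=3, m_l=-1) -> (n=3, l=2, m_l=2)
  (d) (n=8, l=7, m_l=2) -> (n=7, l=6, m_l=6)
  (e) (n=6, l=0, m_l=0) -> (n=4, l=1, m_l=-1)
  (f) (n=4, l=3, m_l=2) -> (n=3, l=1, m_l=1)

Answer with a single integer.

(a) allowed
(b) allowed
(c) forbidden — Δm_l = +3 (E1 requires Δm_l = 0, ±1)
(d) forbidden — Δm_l = +4 (E1 requires Δm_l = 0, ±1)
(e) allowed
(f) forbidden — Δl = -2 (E1 requires Δl = ±1)
Total allowed: 3 of 6.

3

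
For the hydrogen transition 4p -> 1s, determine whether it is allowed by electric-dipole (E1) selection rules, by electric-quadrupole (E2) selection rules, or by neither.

Δl = 0 − 1 = -1; l_i + l_f = 1.
E1 (Δl = ±1): satisfied.
E2 (Δl = 0,±2, l_i+l_f ≥ 2): not satisfied.

E1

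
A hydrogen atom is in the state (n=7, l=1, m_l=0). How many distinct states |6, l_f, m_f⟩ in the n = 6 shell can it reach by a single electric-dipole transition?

E1 requires Δl = ±1, so l_f ∈ {0, 2}; with 0 ≤ l_f ≤ n_f−1 = 5, the allowed l_f values are {0, 2}.
For l_f = 0: m_f ∈ {m_i−1, m_i, m_i+1} ∩ [−0, 0] = {0} → 1 state.
For l_f = 2: m_f ∈ {m_i−1, m_i, m_i+1} ∩ [−2, 2] = {-1, 0, 1} → 3 states.
Total: 4.

4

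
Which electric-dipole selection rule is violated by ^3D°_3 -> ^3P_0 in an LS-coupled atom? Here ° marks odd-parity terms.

Reading off the term symbols: S 1→1, L 2→1, J 3→0, parity odd→even.
Parity must change: odd → even — passes.
ΔS = 0: S: 1 → 1 — passes.
ΔL = 0, ±1 (not L=0↔0): L: 2 → 1, ΔL = -1 — passes.
ΔJ = 0, ±1 (not J=0↔0): J: 3 → 0, ΔJ = -3 — fails.

the ΔJ = 0, ±1 rule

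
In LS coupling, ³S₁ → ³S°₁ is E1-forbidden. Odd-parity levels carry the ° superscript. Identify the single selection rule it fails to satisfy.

the L=0 ↔ L=0 exclusion

Reading off the term symbols: S 1→1, L 0→0, J 1→1, parity even→odd.
ΔS = 0: S: 1 → 1 — ✓.
ΔL = 0, ±1 (not L=0↔0): L: 0 → 0, ΔL = +0 — ✗.
Parity must change: even → odd — ✓.
ΔJ = 0, ±1 (not J=0↔0): J: 1 → 1, ΔJ = +0 — ✓.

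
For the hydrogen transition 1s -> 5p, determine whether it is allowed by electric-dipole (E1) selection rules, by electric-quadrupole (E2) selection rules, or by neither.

E1

Δl = 1 − 0 = +1; l_i + l_f = 1.
E1 (Δl = ±1): satisfied.
E2 (Δl = 0,±2, l_i+l_f ≥ 2): not satisfied.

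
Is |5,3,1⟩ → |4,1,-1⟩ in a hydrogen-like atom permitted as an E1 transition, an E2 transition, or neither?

Δl = 1 − 3 = -2; l_i + l_f = 4.
Δm_l = -2.
E1 (Δl = ±1, |Δm_l| ≤ 1): not satisfied.
E2 (Δl = 0,±2, l_i+l_f ≥ 2, |Δm_l| ≤ 2): satisfied.

E2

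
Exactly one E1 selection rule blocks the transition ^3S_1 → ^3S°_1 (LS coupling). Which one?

the L=0 ↔ L=0 exclusion

Parity must change: even → odd — ok.
ΔS = 0: S: 1 → 1 — ok.
ΔL = 0, ±1 (not L=0↔0): L: 0 → 0, ΔL = +0 — fails.
ΔJ = 0, ±1 (not J=0↔0): J: 1 → 1, ΔJ = +0 — ok.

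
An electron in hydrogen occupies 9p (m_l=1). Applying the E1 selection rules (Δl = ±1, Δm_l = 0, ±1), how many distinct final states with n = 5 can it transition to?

E1 requires Δl = ±1, so l_f ∈ {0, 2}; with 0 ≤ l_f ≤ n_f−1 = 4, the allowed l_f values are {0, 2}.
For l_f = 0: m_f ∈ {m_i−1, m_i, m_i+1} ∩ [−0, 0] = {0} → 1 state.
For l_f = 2: m_f ∈ {m_i−1, m_i, m_i+1} ∩ [−2, 2] = {0, 1, 2} → 3 states.
Total: 4.

4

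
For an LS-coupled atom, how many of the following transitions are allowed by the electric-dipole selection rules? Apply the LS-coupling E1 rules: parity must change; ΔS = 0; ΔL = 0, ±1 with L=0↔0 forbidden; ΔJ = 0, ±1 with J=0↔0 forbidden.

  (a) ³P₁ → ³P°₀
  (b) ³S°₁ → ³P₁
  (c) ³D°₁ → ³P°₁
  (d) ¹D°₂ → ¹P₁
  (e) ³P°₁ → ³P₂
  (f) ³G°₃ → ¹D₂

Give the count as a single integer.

4

(a) allowed
(b) allowed
(c) forbidden (parity fails)
(d) allowed
(e) allowed
(f) forbidden (ΔS, ΔL fail)
Total allowed: 4 of 6.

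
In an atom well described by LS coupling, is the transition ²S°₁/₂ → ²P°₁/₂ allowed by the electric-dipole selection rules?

Reading off the term symbols: S 1/2→1/2, L 0→1, J 1/2→1/2, parity odd→odd.
Parity must change: odd → odd — fails.
ΔS = 0: S: 1/2 → 1/2 — passes.
ΔL = 0, ±1 (not L=0↔0): L: 0 → 1, ΔL = +1 — passes.
ΔJ = 0, ±1 (not J=0↔0): J: 1/2 → 1/2, ΔJ = +0 — passes.
Rule(s) violated: parity.

forbidden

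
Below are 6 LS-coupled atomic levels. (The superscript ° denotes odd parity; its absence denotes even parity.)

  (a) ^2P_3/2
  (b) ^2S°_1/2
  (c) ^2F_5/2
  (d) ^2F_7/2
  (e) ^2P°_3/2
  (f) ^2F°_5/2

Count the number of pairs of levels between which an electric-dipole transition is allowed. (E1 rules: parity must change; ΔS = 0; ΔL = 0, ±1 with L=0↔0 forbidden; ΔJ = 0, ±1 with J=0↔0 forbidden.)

4

(a)–(b): allowed.
(a)–(c): forbidden (parity, ΔL).
(a)–(d): forbidden (parity, ΔL, ΔJ).
(a)–(e): allowed.
(a)–(f): forbidden (ΔL).
(b)–(c): forbidden (ΔL, ΔJ).
(b)–(d): forbidden (ΔL, ΔJ).
(b)–(e): forbidden (parity).
(b)–(f): forbidden (parity, ΔL, ΔJ).
(c)–(d): forbidden (parity).
(c)–(e): forbidden (ΔL).
(c)–(f): allowed.
(d)–(e): forbidden (ΔL, ΔJ).
(d)–(f): allowed.
(e)–(f): forbidden (parity, ΔL).
Allowed pairs: 4 of 15.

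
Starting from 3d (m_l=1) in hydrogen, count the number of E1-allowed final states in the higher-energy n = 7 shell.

5

E1 requires Δl = ±1, so l_f ∈ {1, 3}; with 0 ≤ l_f ≤ n_f−1 = 6, the allowed l_f values are {1, 3}.
For l_f = 1: m_f ∈ {m_i−1, m_i, m_i+1} ∩ [−1, 1] = {0, 1} → 2 states.
For l_f = 3: m_f ∈ {m_i−1, m_i, m_i+1} ∩ [−3, 3] = {0, 1, 2} → 3 states.
Total: 5.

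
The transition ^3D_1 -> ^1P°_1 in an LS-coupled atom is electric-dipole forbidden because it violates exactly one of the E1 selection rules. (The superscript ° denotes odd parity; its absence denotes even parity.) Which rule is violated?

the ΔS = 0 rule

Initial level: S=1, L=2, J=1, parity even. Final level: S=0, L=1, J=1, parity odd.
Parity must change: even → odd — ✓.
ΔS = 0: S: 1 → 0 — ✗.
ΔL = 0, ±1 (not L=0↔0): L: 2 → 1, ΔL = -1 — ✓.
ΔJ = 0, ±1 (not J=0↔0): J: 1 → 1, ΔJ = +0 — ✓.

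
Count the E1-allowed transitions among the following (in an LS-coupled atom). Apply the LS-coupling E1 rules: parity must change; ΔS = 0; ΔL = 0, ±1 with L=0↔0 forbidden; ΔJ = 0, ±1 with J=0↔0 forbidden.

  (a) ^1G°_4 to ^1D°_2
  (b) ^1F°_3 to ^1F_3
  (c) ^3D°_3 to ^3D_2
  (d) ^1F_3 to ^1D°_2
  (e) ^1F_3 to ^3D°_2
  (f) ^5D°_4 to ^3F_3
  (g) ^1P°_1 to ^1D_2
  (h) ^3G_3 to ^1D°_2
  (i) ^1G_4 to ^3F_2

4

(a) forbidden (parity, ΔL, ΔJ fail)
(b) allowed
(c) allowed
(d) allowed
(e) forbidden (ΔS fails)
(f) forbidden (ΔS fails)
(g) allowed
(h) forbidden (ΔS, ΔL fail)
(i) forbidden (parity, ΔS, ΔJ fail)
Total allowed: 4 of 9.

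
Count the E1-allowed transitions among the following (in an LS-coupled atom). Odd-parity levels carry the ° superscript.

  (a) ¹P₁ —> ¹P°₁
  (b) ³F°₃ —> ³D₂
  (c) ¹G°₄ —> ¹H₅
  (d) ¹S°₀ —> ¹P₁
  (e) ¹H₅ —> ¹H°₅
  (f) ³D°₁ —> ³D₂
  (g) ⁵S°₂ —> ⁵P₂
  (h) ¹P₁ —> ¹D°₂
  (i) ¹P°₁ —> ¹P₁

(a) allowed
(b) allowed
(c) allowed
(d) allowed
(e) allowed
(f) allowed
(g) allowed
(h) allowed
(i) allowed
Total allowed: 9 of 9.

9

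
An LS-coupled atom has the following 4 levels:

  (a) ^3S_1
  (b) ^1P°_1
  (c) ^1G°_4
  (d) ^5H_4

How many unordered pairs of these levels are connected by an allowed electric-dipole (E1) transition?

(a)–(b): forbidden (ΔS).
(a)–(c): forbidden (ΔS, ΔL, ΔJ).
(a)–(d): forbidden (parity, ΔS, ΔL, ΔJ).
(b)–(c): forbidden (parity, ΔL, ΔJ).
(b)–(d): forbidden (ΔS, ΔL, ΔJ).
(c)–(d): forbidden (ΔS).
Allowed pairs: 0 of 6.

0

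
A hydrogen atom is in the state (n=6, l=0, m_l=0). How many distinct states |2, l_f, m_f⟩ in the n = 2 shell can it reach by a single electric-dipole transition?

3

E1 requires Δl = ±1, so l_f ∈ {-1, 1}; with 0 ≤ l_f ≤ n_f−1 = 1, the allowed l_f values are {1}.
For l_f = 1: m_f ∈ {m_i−1, m_i, m_i+1} ∩ [−1, 1] = {-1, 0, 1} → 3 states.
Total: 3.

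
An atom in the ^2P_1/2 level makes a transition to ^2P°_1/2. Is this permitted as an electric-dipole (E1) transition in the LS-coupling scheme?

Parity must change: even → odd — ✓.
ΔL = 0, ±1 (not L=0↔0): L: 1 → 1, ΔL = +0 — ✓.
ΔJ = 0, ±1 (not J=0↔0): J: 1/2 → 1/2, ΔJ = +0 — ✓.
ΔS = 0: S: 1/2 → 1/2 — ✓.
All four E1 rules are satisfied.

allowed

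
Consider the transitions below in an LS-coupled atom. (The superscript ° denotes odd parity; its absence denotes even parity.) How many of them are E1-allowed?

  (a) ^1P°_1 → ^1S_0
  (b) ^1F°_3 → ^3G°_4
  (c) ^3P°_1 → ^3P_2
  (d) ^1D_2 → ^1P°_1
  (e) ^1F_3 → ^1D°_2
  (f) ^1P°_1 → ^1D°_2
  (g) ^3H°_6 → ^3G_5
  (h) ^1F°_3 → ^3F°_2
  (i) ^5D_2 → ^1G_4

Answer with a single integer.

5

(a) allowed
(b) forbidden (parity, ΔS fail)
(c) allowed
(d) allowed
(e) allowed
(f) forbidden (parity fails)
(g) allowed
(h) forbidden (parity, ΔS fail)
(i) forbidden (parity, ΔS, ΔL, ΔJ fail)
Total allowed: 5 of 9.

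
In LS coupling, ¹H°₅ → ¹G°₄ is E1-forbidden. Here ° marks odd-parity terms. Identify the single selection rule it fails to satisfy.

parity

Reading off the term symbols: S 0→0, L 5→4, J 5→4, parity odd→odd.
Parity must change: odd → odd — fails.
ΔS = 0: S: 0 → 0 — passes.
ΔL = 0, ±1 (not L=0↔0): L: 5 → 4, ΔL = -1 — passes.
ΔJ = 0, ±1 (not J=0↔0): J: 5 → 4, ΔJ = -1 — passes.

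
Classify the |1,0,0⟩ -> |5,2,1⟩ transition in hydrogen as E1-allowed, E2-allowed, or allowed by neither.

E2

Δl = 2 − 0 = +2; l_i + l_f = 2.
Δm_l = +1.
E1 (Δl = ±1, |Δm_l| ≤ 1): not satisfied.
E2 (Δl = 0,±2, l_i+l_f ≥ 2, |Δm_l| ≤ 2): satisfied.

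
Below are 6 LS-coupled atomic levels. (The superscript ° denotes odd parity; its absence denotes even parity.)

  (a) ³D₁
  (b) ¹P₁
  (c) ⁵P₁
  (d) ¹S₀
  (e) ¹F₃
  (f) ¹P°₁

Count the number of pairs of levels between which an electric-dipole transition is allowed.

2

(a)–(b): forbidden (parity, ΔS).
(a)–(c): forbidden (parity, ΔS).
(a)–(d): forbidden (parity, ΔS, ΔL).
(a)–(e): forbidden (parity, ΔS, ΔJ).
(a)–(f): forbidden (ΔS).
(b)–(c): forbidden (parity, ΔS).
(b)–(d): forbidden (parity).
(b)–(e): forbidden (parity, ΔL, ΔJ).
(b)–(f): allowed.
(c)–(d): forbidden (parity, ΔS).
(c)–(e): forbidden (parity, ΔS, ΔL, ΔJ).
(c)–(f): forbidden (ΔS).
(d)–(e): forbidden (parity, ΔL, ΔJ).
(d)–(f): allowed.
(e)–(f): forbidden (ΔL, ΔJ).
Allowed pairs: 2 of 15.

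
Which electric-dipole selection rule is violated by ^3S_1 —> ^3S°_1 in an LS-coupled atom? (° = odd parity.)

the L=0 ↔ L=0 exclusion

Reading off the term symbols: S 1→1, L 0→0, J 1→1, parity even→odd.
Parity must change: even → odd — ok.
ΔS = 0: S: 1 → 1 — ok.
ΔL = 0, ±1 (not L=0↔0): L: 0 → 0, ΔL = +0 — fails.
ΔJ = 0, ±1 (not J=0↔0): J: 1 → 1, ΔJ = +0 — ok.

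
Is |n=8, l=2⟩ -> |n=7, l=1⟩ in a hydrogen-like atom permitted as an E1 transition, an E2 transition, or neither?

E1

Δl = 1 − 2 = -1; l_i + l_f = 3.
E1 (Δl = ±1): satisfied.
E2 (Δl = 0,±2, l_i+l_f ≥ 2): not satisfied.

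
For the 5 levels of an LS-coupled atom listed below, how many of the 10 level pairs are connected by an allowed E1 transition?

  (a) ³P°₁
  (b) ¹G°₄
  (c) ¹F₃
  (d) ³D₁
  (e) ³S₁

(a)–(b): forbidden (parity, ΔS, ΔL, ΔJ).
(a)–(c): forbidden (ΔS, ΔL, ΔJ).
(a)–(d): allowed.
(a)–(e): allowed.
(b)–(c): allowed.
(b)–(d): forbidden (ΔS, ΔL, ΔJ).
(b)–(e): forbidden (ΔS, ΔL, ΔJ).
(c)–(d): forbidden (parity, ΔS, ΔJ).
(c)–(e): forbidden (parity, ΔS, ΔL, ΔJ).
(d)–(e): forbidden (parity, ΔL).
Allowed pairs: 3 of 10.

3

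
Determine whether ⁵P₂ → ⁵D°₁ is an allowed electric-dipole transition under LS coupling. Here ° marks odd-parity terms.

allowed

ΔS = 0: S: 2 → 2 — ✓.
ΔL = 0, ±1 (not L=0↔0): L: 1 → 2, ΔL = +1 — ✓.
ΔJ = 0, ±1 (not J=0↔0): J: 2 → 1, ΔJ = -1 — ✓.
Parity must change: even → odd — ✓.
All four E1 rules are satisfied.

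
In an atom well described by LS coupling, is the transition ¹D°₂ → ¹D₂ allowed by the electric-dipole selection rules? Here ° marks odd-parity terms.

allowed

Parity must change: odd → even — ok.
ΔJ = 0, ±1 (not J=0↔0): J: 2 → 2, ΔJ = +0 — ok.
ΔL = 0, ±1 (not L=0↔0): L: 2 → 2, ΔL = +0 — ok.
ΔS = 0: S: 0 → 0 — ok.
All four E1 rules are satisfied.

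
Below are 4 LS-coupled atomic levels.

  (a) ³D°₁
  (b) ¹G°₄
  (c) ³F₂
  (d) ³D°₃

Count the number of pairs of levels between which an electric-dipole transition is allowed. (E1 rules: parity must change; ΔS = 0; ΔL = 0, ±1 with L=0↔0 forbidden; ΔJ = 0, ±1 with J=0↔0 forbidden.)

(a)–(b): forbidden (parity, ΔS, ΔL, ΔJ).
(a)–(c): allowed.
(a)–(d): forbidden (parity, ΔJ).
(b)–(c): forbidden (ΔS, ΔJ).
(b)–(d): forbidden (parity, ΔS, ΔL).
(c)–(d): allowed.
Allowed pairs: 2 of 6.

2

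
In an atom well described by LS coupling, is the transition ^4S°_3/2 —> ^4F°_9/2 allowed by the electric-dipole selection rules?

Initial level: S=3/2, L=0, J=3/2, parity odd. Final level: S=3/2, L=3, J=9/2, parity odd.
Parity must change: odd → odd — ✗.
ΔS = 0: S: 3/2 → 3/2 — ✓.
ΔL = 0, ±1 (not L=0↔0): L: 0 → 3, ΔL = +3 — ✗.
ΔJ = 0, ±1 (not J=0↔0): J: 3/2 → 9/2, ΔJ = +3 — ✗.
Rule(s) violated: parity, ΔL, ΔJ.

forbidden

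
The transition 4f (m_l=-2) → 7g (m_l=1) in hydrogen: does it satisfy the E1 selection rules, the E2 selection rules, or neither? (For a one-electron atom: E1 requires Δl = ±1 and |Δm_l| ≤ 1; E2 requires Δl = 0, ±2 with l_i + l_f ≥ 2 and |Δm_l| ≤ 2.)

neither

Δl = 4 − 3 = +1; l_i + l_f = 7.
Δm_l = +3.
E1 (Δl = ±1, |Δm_l| ≤ 1): not satisfied.
E2 (Δl = 0,±2, l_i+l_f ≥ 2, |Δm_l| ≤ 2): not satisfied.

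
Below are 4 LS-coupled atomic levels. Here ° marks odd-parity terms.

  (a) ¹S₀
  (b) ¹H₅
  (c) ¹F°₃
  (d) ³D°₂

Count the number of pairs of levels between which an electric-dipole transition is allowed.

0

(a)–(b): forbidden (parity, ΔL, ΔJ).
(a)–(c): forbidden (ΔL, ΔJ).
(a)–(d): forbidden (ΔS, ΔL, ΔJ).
(b)–(c): forbidden (ΔL, ΔJ).
(b)–(d): forbidden (ΔS, ΔL, ΔJ).
(c)–(d): forbidden (parity, ΔS).
Allowed pairs: 0 of 6.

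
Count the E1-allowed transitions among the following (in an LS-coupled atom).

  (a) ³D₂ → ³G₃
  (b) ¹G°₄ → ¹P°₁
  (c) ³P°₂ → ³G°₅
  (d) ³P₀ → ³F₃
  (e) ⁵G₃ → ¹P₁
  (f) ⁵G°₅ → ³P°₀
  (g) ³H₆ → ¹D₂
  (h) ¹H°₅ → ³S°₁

(a) forbidden (parity, ΔL fail)
(b) forbidden (parity, ΔL, ΔJ fail)
(c) forbidden (parity, ΔL, ΔJ fail)
(d) forbidden (parity, ΔL, ΔJ fail)
(e) forbidden (parity, ΔS, ΔL, ΔJ fail)
(f) forbidden (parity, ΔS, ΔL, ΔJ fail)
(g) forbidden (parity, ΔS, ΔL, ΔJ fail)
(h) forbidden (parity, ΔS, ΔL, ΔJ fail)
Total allowed: 0 of 8.

0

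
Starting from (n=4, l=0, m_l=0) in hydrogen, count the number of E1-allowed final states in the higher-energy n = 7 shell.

E1 requires Δl = ±1, so l_f ∈ {-1, 1}; with 0 ≤ l_f ≤ n_f−1 = 6, the allowed l_f values are {1}.
For l_f = 1: m_f ∈ {m_i−1, m_i, m_i+1} ∩ [−1, 1] = {-1, 0, 1} → 3 states.
Total: 3.

3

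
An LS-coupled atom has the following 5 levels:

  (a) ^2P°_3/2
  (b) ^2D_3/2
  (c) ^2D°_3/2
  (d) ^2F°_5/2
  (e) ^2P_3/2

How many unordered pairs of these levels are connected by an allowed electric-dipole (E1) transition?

(a)–(b): allowed.
(a)–(c): forbidden (parity).
(a)–(d): forbidden (parity, ΔL).
(a)–(e): allowed.
(b)–(c): allowed.
(b)–(d): allowed.
(b)–(e): forbidden (parity).
(c)–(d): forbidden (parity).
(c)–(e): allowed.
(d)–(e): forbidden (ΔL).
Allowed pairs: 5 of 10.

5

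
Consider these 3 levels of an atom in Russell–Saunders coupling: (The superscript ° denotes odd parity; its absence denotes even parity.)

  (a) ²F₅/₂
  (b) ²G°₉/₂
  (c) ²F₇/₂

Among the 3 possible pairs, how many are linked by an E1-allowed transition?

1

(a)–(b): forbidden (ΔJ).
(a)–(c): forbidden (parity).
(b)–(c): allowed.
Allowed pairs: 1 of 3.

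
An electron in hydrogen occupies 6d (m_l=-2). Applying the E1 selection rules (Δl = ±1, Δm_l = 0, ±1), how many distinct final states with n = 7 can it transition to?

4

E1 requires Δl = ±1, so l_f ∈ {1, 3}; with 0 ≤ l_f ≤ n_f−1 = 6, the allowed l_f values are {1, 3}.
For l_f = 1: m_f ∈ {m_i−1, m_i, m_i+1} ∩ [−1, 1] = {-1} → 1 state.
For l_f = 3: m_f ∈ {m_i−1, m_i, m_i+1} ∩ [−3, 3] = {-3, -2, -1} → 3 states.
Total: 4.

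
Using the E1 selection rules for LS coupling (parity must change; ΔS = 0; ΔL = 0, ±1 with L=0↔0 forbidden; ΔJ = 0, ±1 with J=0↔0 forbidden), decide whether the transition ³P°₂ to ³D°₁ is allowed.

forbidden

Reading off the term symbols: S 1→1, L 1→2, J 2→1, parity odd→odd.
Parity must change: odd → odd — violated.
ΔS = 0: S: 1 → 1 — satisfied.
ΔL = 0, ±1 (not L=0↔0): L: 1 → 2, ΔL = +1 — satisfied.
ΔJ = 0, ±1 (not J=0↔0): J: 2 → 1, ΔJ = -1 — satisfied.
Rule(s) violated: parity.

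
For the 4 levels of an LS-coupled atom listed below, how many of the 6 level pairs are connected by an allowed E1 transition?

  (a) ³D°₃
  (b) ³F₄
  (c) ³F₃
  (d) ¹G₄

2

(a)–(b): allowed.
(a)–(c): allowed.
(a)–(d): forbidden (ΔS, ΔL).
(b)–(c): forbidden (parity).
(b)–(d): forbidden (parity, ΔS).
(c)–(d): forbidden (parity, ΔS).
Allowed pairs: 2 of 6.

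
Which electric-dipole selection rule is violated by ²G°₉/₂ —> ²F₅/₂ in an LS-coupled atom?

Reading off the term symbols: S 1/2→1/2, L 4→3, J 9/2→5/2, parity odd→even.
ΔS = 0: S: 1/2 → 1/2 — ok.
Parity must change: odd → even — ok.
ΔJ = 0, ±1 (not J=0↔0): J: 9/2 → 5/2, ΔJ = -2 — fails.
ΔL = 0, ±1 (not L=0↔0): L: 4 → 3, ΔL = -1 — ok.

the ΔJ = 0, ±1 rule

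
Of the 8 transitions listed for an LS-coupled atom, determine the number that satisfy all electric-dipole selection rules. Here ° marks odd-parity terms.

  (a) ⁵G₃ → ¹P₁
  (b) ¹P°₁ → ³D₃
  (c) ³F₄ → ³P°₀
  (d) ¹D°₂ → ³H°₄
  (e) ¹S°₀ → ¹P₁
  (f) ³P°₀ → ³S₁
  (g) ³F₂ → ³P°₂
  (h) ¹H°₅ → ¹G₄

3

(a) forbidden (parity, ΔS, ΔL, ΔJ fail)
(b) forbidden (ΔS, ΔJ fail)
(c) forbidden (ΔL, ΔJ fail)
(d) forbidden (parity, ΔS, ΔL, ΔJ fail)
(e) allowed
(f) allowed
(g) forbidden (ΔL fails)
(h) allowed
Total allowed: 3 of 8.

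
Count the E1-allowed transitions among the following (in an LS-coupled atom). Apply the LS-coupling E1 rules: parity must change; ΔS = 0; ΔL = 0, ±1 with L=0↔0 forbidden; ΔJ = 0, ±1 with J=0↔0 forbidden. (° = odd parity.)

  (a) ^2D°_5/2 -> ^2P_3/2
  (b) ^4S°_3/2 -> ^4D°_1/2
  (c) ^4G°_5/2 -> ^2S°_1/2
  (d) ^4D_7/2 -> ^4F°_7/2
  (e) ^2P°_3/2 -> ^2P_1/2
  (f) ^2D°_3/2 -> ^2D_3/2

4

(a) allowed
(b) forbidden (parity, ΔL fail)
(c) forbidden (parity, ΔS, ΔL, ΔJ fail)
(d) allowed
(e) allowed
(f) allowed
Total allowed: 4 of 6.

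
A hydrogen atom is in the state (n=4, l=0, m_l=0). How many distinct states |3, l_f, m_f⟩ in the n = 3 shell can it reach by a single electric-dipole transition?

E1 requires Δl = ±1, so l_f ∈ {-1, 1}; with 0 ≤ l_f ≤ n_f−1 = 2, the allowed l_f values are {1}.
For l_f = 1: m_f ∈ {m_i−1, m_i, m_i+1} ∩ [−1, 1] = {-1, 0, 1} → 3 states.
Total: 3.

3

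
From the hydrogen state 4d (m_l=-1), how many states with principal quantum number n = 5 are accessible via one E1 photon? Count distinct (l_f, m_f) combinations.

5

E1 requires Δl = ±1, so l_f ∈ {1, 3}; with 0 ≤ l_f ≤ n_f−1 = 4, the allowed l_f values are {1, 3}.
For l_f = 1: m_f ∈ {m_i−1, m_i, m_i+1} ∩ [−1, 1] = {-1, 0} → 2 states.
For l_f = 3: m_f ∈ {m_i−1, m_i, m_i+1} ∩ [−3, 3] = {-2, -1, 0} → 3 states.
Total: 5.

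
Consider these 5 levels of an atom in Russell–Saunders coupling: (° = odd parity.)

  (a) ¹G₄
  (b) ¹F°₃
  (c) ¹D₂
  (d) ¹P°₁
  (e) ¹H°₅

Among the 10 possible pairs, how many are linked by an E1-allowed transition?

(a)–(b): allowed.
(a)–(c): forbidden (parity, ΔL, ΔJ).
(a)–(d): forbidden (ΔL, ΔJ).
(a)–(e): allowed.
(b)–(c): allowed.
(b)–(d): forbidden (parity, ΔL, ΔJ).
(b)–(e): forbidden (parity, ΔL, ΔJ).
(c)–(d): allowed.
(c)–(e): forbidden (ΔL, ΔJ).
(d)–(e): forbidden (parity, ΔL, ΔJ).
Allowed pairs: 4 of 10.

4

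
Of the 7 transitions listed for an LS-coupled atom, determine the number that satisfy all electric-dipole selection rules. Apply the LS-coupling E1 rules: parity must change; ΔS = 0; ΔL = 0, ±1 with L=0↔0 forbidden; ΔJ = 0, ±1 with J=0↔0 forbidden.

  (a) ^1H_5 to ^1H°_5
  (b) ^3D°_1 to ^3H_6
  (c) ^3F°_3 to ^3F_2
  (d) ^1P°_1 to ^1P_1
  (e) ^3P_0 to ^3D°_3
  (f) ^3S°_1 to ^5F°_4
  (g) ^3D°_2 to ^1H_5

3

(a) allowed
(b) forbidden (ΔL, ΔJ fail)
(c) allowed
(d) allowed
(e) forbidden (ΔJ fails)
(f) forbidden (parity, ΔS, ΔL, ΔJ fail)
(g) forbidden (ΔS, ΔL, ΔJ fail)
Total allowed: 3 of 7.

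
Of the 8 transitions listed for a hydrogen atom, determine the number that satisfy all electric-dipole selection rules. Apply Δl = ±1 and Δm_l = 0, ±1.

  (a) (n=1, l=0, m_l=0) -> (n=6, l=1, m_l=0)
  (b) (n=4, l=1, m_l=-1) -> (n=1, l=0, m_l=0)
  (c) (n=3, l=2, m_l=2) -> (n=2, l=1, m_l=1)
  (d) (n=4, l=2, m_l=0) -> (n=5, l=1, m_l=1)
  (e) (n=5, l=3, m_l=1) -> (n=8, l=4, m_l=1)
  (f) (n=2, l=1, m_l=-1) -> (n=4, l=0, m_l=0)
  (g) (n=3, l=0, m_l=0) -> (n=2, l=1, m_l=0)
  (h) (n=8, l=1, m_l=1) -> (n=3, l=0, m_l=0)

8

(a) allowed
(b) allowed
(c) allowed
(d) allowed
(e) allowed
(f) allowed
(g) allowed
(h) allowed
Total allowed: 8 of 8.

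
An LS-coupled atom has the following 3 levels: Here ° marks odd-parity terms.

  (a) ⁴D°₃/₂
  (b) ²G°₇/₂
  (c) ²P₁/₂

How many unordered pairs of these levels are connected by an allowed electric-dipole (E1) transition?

(a)–(b): forbidden (parity, ΔS, ΔL, ΔJ).
(a)–(c): forbidden (ΔS).
(b)–(c): forbidden (ΔL, ΔJ).
Allowed pairs: 0 of 3.

0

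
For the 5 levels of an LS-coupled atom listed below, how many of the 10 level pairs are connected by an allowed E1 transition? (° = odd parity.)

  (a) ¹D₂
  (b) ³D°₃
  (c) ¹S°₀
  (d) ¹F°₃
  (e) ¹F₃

2

(a)–(b): forbidden (ΔS).
(a)–(c): forbidden (ΔL, ΔJ).
(a)–(d): allowed.
(a)–(e): forbidden (parity).
(b)–(c): forbidden (parity, ΔS, ΔL, ΔJ).
(b)–(d): forbidden (parity, ΔS).
(b)–(e): forbidden (ΔS).
(c)–(d): forbidden (parity, ΔL, ΔJ).
(c)–(e): forbidden (ΔL, ΔJ).
(d)–(e): allowed.
Allowed pairs: 2 of 10.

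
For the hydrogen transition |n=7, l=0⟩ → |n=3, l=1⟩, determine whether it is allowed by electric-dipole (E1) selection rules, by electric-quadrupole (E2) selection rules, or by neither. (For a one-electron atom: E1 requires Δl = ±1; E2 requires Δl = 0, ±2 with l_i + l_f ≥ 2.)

E1

Δl = 1 − 0 = +1; l_i + l_f = 1.
E1 (Δl = ±1): satisfied.
E2 (Δl = 0,±2, l_i+l_f ≥ 2): not satisfied.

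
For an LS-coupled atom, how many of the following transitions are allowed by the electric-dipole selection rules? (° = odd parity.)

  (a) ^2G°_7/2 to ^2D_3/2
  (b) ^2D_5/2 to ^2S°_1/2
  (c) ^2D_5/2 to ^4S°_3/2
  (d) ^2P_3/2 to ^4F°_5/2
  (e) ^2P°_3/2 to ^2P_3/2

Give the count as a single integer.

1

(a) forbidden (ΔL, ΔJ fail)
(b) forbidden (ΔL, ΔJ fail)
(c) forbidden (ΔS, ΔL fail)
(d) forbidden (ΔS, ΔL fail)
(e) allowed
Total allowed: 1 of 5.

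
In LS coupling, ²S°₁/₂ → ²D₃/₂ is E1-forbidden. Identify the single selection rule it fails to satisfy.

the ΔL = 0, ±1 rule

Reading off the term symbols: S 1/2→1/2, L 0→2, J 1/2→3/2, parity odd→even.
Parity must change: odd → even — ✓.
ΔS = 0: S: 1/2 → 1/2 — ✓.
ΔL = 0, ±1 (not L=0↔0): L: 0 → 2, ΔL = +2 — ✗.
ΔJ = 0, ±1 (not J=0↔0): J: 1/2 → 3/2, ΔJ = +1 — ✓.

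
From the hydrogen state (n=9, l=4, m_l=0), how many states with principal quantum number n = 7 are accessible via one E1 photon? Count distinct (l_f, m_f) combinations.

E1 requires Δl = ±1, so l_f ∈ {3, 5}; with 0 ≤ l_f ≤ n_f−1 = 6, the allowed l_f values are {3, 5}.
For l_f = 3: m_f ∈ {m_i−1, m_i, m_i+1} ∩ [−3, 3] = {-1, 0, 1} → 3 states.
For l_f = 5: m_f ∈ {m_i−1, m_i, m_i+1} ∩ [−5, 5] = {-1, 0, 1} → 3 states.
Total: 6.

6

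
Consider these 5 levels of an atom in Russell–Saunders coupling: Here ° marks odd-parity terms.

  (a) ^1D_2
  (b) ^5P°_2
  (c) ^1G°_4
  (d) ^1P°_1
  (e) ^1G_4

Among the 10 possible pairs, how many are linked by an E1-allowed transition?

2

(a)–(b): forbidden (ΔS).
(a)–(c): forbidden (ΔL, ΔJ).
(a)–(d): allowed.
(a)–(e): forbidden (parity, ΔL, ΔJ).
(b)–(c): forbidden (parity, ΔS, ΔL, ΔJ).
(b)–(d): forbidden (parity, ΔS).
(b)–(e): forbidden (ΔS, ΔL, ΔJ).
(c)–(d): forbidden (parity, ΔL, ΔJ).
(c)–(e): allowed.
(d)–(e): forbidden (ΔL, ΔJ).
Allowed pairs: 2 of 10.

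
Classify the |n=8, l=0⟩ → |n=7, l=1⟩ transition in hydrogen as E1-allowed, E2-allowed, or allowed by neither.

E1

Δl = 1 − 0 = +1; l_i + l_f = 1.
E1 (Δl = ±1): satisfied.
E2 (Δl = 0,±2, l_i+l_f ≥ 2): not satisfied.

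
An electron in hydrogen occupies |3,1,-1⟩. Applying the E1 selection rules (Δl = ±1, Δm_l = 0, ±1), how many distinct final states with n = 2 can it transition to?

1

E1 requires Δl = ±1, so l_f ∈ {0, 2}; with 0 ≤ l_f ≤ n_f−1 = 1, the allowed l_f values are {0}.
For l_f = 0: m_f ∈ {m_i−1, m_i, m_i+1} ∩ [−0, 0] = {0} → 1 state.
Total: 1.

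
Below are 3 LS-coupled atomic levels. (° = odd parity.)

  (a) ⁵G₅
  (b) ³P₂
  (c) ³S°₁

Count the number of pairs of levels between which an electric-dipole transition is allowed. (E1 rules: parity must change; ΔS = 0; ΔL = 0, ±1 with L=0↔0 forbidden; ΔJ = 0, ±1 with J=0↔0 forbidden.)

(a)–(b): forbidden (parity, ΔS, ΔL, ΔJ).
(a)–(c): forbidden (ΔS, ΔL, ΔJ).
(b)–(c): allowed.
Allowed pairs: 1 of 3.

1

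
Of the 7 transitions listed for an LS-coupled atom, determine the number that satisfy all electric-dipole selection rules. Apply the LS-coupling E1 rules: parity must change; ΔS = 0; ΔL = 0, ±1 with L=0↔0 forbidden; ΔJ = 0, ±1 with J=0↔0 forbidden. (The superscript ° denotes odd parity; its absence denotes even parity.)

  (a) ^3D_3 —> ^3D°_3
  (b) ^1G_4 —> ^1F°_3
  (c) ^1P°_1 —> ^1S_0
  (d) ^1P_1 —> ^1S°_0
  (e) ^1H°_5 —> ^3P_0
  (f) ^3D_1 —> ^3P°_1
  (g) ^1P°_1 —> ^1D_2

6

(a) allowed
(b) allowed
(c) allowed
(d) allowed
(e) forbidden (ΔS, ΔL, ΔJ fail)
(f) allowed
(g) allowed
Total allowed: 6 of 7.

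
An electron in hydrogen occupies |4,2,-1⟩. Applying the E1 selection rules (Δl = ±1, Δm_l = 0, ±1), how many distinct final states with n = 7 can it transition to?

5

E1 requires Δl = ±1, so l_f ∈ {1, 3}; with 0 ≤ l_f ≤ n_f−1 = 6, the allowed l_f values are {1, 3}.
For l_f = 1: m_f ∈ {m_i−1, m_i, m_i+1} ∩ [−1, 1] = {-1, 0} → 2 states.
For l_f = 3: m_f ∈ {m_i−1, m_i, m_i+1} ∩ [−3, 3] = {-2, -1, 0} → 3 states.
Total: 5.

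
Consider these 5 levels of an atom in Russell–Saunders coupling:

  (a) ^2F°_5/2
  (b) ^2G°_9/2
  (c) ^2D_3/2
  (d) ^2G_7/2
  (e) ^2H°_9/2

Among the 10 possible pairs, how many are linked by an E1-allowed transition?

(a)–(b): forbidden (parity, ΔJ).
(a)–(c): allowed.
(a)–(d): allowed.
(a)–(e): forbidden (parity, ΔL, ΔJ).
(b)–(c): forbidden (ΔL, ΔJ).
(b)–(d): allowed.
(b)–(e): forbidden (parity).
(c)–(d): forbidden (parity, ΔL, ΔJ).
(c)–(e): forbidden (ΔL, ΔJ).
(d)–(e): allowed.
Allowed pairs: 4 of 10.

4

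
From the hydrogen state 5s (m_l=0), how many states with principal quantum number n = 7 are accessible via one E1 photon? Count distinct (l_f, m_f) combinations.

E1 requires Δl = ±1, so l_f ∈ {-1, 1}; with 0 ≤ l_f ≤ n_f−1 = 6, the allowed l_f values are {1}.
For l_f = 1: m_f ∈ {m_i−1, m_i, m_i+1} ∩ [−1, 1] = {-1, 0, 1} → 3 states.
Total: 3.

3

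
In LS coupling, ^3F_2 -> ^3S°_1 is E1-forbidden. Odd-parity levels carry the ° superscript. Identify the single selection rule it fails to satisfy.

the ΔL = 0, ±1 rule

Reading off the term symbols: S 1→1, L 3→0, J 2→1, parity even→odd.
Parity must change: even → odd — ok.
ΔS = 0: S: 1 → 1 — ok.
ΔL = 0, ±1 (not L=0↔0): L: 3 → 0, ΔL = -3 — fails.
ΔJ = 0, ±1 (not J=0↔0): J: 2 → 1, ΔJ = -1 — ok.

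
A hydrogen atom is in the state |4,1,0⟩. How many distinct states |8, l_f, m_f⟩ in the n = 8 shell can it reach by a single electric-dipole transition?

4

E1 requires Δl = ±1, so l_f ∈ {0, 2}; with 0 ≤ l_f ≤ n_f−1 = 7, the allowed l_f values are {0, 2}.
For l_f = 0: m_f ∈ {m_i−1, m_i, m_i+1} ∩ [−0, 0] = {0} → 1 state.
For l_f = 2: m_f ∈ {m_i−1, m_i, m_i+1} ∩ [−2, 2] = {-1, 0, 1} → 3 states.
Total: 4.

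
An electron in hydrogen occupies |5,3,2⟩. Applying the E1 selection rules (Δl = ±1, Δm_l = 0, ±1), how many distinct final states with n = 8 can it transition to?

5

E1 requires Δl = ±1, so l_f ∈ {2, 4}; with 0 ≤ l_f ≤ n_f−1 = 7, the allowed l_f values are {2, 4}.
For l_f = 2: m_f ∈ {m_i−1, m_i, m_i+1} ∩ [−2, 2] = {1, 2} → 2 states.
For l_f = 4: m_f ∈ {m_i−1, m_i, m_i+1} ∩ [−4, 4] = {1, 2, 3} → 3 states.
Total: 5.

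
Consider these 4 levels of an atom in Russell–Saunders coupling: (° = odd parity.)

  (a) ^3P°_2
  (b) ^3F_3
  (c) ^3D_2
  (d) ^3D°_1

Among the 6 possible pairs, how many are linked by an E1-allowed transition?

2

(a)–(b): forbidden (ΔL).
(a)–(c): allowed.
(a)–(d): forbidden (parity).
(b)–(c): forbidden (parity).
(b)–(d): forbidden (ΔJ).
(c)–(d): allowed.
Allowed pairs: 2 of 6.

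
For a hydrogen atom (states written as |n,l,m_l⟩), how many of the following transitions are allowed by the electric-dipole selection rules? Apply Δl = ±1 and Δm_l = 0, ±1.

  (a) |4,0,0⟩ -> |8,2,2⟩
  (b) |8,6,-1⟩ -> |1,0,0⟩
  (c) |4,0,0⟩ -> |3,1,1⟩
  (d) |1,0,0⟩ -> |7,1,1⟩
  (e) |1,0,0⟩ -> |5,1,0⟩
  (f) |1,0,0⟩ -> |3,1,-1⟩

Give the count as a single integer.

(a) forbidden — Δl = +2 (E1 requires Δl = ±1); Δm_l = +2 (E1 requires Δm_l = 0, ±1)
(b) forbidden — Δl = -6 (E1 requires Δl = ±1)
(c) allowed
(d) allowed
(e) allowed
(f) allowed
Total allowed: 4 of 6.

4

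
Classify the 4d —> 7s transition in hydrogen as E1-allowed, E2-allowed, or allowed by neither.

Δl = 0 − 2 = -2; l_i + l_f = 2.
E1 (Δl = ±1): not satisfied.
E2 (Δl = 0,±2, l_i+l_f ≥ 2): satisfied.

E2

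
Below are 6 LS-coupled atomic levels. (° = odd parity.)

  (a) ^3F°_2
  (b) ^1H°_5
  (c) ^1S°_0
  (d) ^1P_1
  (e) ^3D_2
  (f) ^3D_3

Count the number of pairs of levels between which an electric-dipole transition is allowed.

3

(a)–(b): forbidden (parity, ΔS, ΔL, ΔJ).
(a)–(c): forbidden (parity, ΔS, ΔL, ΔJ).
(a)–(d): forbidden (ΔS, ΔL).
(a)–(e): allowed.
(a)–(f): allowed.
(b)–(c): forbidden (parity, ΔL, ΔJ).
(b)–(d): forbidden (ΔL, ΔJ).
(b)–(e): forbidden (ΔS, ΔL, ΔJ).
(b)–(f): forbidden (ΔS, ΔL, ΔJ).
(c)–(d): allowed.
(c)–(e): forbidden (ΔS, ΔL, ΔJ).
(c)–(f): forbidden (ΔS, ΔL, ΔJ).
(d)–(e): forbidden (parity, ΔS).
(d)–(f): forbidden (parity, ΔS, ΔJ).
(e)–(f): forbidden (parity).
Allowed pairs: 3 of 15.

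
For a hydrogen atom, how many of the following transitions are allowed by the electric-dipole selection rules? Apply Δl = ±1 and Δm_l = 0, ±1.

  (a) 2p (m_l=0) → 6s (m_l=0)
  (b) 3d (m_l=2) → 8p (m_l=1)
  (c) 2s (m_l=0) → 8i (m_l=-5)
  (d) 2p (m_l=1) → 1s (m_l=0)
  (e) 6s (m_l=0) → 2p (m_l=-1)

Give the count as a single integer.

(a) allowed
(b) allowed
(c) forbidden — Δl = +6 (E1 requires Δl = ±1); Δm_l = -5 (E1 requires Δm_l = 0, ±1)
(d) allowed
(e) allowed
Total allowed: 4 of 5.

4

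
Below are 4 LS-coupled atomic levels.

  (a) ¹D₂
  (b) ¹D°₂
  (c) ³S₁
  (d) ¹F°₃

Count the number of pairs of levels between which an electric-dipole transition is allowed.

(a)–(b): allowed.
(a)–(c): forbidden (parity, ΔS, ΔL).
(a)–(d): allowed.
(b)–(c): forbidden (ΔS, ΔL).
(b)–(d): forbidden (parity).
(c)–(d): forbidden (ΔS, ΔL, ΔJ).
Allowed pairs: 2 of 6.

2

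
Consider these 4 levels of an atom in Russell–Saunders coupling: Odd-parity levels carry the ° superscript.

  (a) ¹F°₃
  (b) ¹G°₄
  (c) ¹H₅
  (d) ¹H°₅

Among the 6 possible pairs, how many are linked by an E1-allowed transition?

(a)–(b): forbidden (parity).
(a)–(c): forbidden (ΔL, ΔJ).
(a)–(d): forbidden (parity, ΔL, ΔJ).
(b)–(c): allowed.
(b)–(d): forbidden (parity).
(c)–(d): allowed.
Allowed pairs: 2 of 6.

2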